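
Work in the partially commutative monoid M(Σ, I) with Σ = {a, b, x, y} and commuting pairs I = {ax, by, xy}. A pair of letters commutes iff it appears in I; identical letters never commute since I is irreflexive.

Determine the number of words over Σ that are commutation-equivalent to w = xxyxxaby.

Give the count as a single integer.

50

#0=x has no predecessor
#1=x depends on [0:x]
#2=y has no predecessor
#3=x depends on [1:x]
#4=x depends on [3:x]
#5=a depends on [2:y]
#6=b depends on [4:x, 5:a]
#7=y depends on [5:a]
sources: [0:x, 2:y]
N(rest) = Σ N(rest − s) over sources s of rest; N(one piece) = 1:
  size 1 → [6]=1  [7]=1
  size 2 → [4,6]=1  [6,7]=2
  size 3 → [3,4,6]=1  [4,6,7]=3  [5,6,7]=2
  size 4 → [1,3,4,6]=1  [2,5,6,7]=2  [3,4,6,7]=4  [4,5,6,7]=5
  size 5 → [0,1,3,4,6]=1  [1,3,4,6,7]=5  [2,4,5,6,7]=7  [3,4,5,6,7]=9
  size 6 → [0,1,3,4,6,7]=6  [1,3,4,5,6,7]=14  [2,3,4,5,6,7]=16
  first=0(x) contributes 30
  first=2(y) contributes 20
|[w]| = 50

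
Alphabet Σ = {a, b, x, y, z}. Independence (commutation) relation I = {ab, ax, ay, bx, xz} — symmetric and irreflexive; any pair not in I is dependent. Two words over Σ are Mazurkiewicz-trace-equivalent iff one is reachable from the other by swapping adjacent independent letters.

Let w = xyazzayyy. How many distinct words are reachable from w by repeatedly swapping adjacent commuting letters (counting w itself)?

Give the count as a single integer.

drop 0:x onto floor
drop 1:y onto {0:x}
drop 2:a onto floor
drop 3:z onto {1:y, 2:a}
drop 4:z onto {3:z}
drop 5:a onto {4:z}
drop 6:y onto {4:z}
drop 7:y onto {6:y}
drop 8:y onto {7:y}
ground layer = {0:x, 2:a}
drop-orders for the pieces not yet dropped (sum over which currently-grounded one goes next):
  1 to go: {5} 1  {8} 1
  2 to go: {5,8} 2  {7,8} 1
  3 to go: {5,7,8} 3  {6,7,8} 1
  4 to go: {5,6,7,8} 4
  5 to go: {4,5,6,7,8} 4
  6 to go: {3,4,5,6,7,8} 4
  7 to go: {1,3,4,5,6,7,8} 4  {2,3,4,5,6,7,8} 4
  if 0:x drops first: 8 orders
  if 2:a drops first: 4 orders
heap linearizations: 12

12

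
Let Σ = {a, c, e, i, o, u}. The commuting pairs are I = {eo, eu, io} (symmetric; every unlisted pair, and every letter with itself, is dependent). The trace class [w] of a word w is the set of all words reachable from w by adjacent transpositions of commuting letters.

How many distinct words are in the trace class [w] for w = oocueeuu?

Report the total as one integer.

10

drop 0:o onto floor
drop 1:o onto {0:o}
drop 2:c onto {1:o}
drop 3:u onto {2:c}
drop 4:e onto {2:c}
drop 5:e onto {4:e}
drop 6:u onto {3:u}
drop 7:u onto {6:u}
ground layer = {0:o}
drop-orders for the pieces not yet dropped (sum over which currently-grounded one goes next):
  1 to go: {5} 1  {7} 1
  2 to go: {4,5} 1  {5,7} 2  {6,7} 1
  3 to go: {3,6,7} 1  {4,5,7} 3  {5,6,7} 3
  4 to go: {3,5,6,7} 4  {4,5,6,7} 6
  5 to go: {3,4,5,6,7} 10
  6 to go: {2,3,4,5,6,7} 10
  if 0:o drops first: 10 orders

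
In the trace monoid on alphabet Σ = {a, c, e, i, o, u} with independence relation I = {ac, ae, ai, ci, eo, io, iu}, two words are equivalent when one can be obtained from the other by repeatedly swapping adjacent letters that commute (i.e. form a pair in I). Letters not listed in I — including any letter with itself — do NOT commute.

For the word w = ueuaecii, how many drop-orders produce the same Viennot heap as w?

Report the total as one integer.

15

#0=u has no predecessor
#1=e depends on [0:u]
#2=u depends on [1:e]
#3=a depends on [2:u]
#4=e depends on [2:u]
#5=c depends on [4:e]
#6=i depends on [4:e]
#7=i depends on [6:i]
sources: [0:u]
N(rest) = Σ N(rest − s) over sources s of rest; N(one piece) = 1:
  size 1 → [3]=1  [5]=1  [7]=1
  size 2 → [3,5]=2  [3,7]=2  [5,7]=2  [6,7]=1
  size 3 → [3,5,7]=6  [3,6,7]=3  [5,6,7]=3
  size 4 → [3,5,6,7]=12  [4,5,6,7]=3
  size 5 → [3,4,5,6,7]=15
  size 6 → [2,3,4,5,6,7]=15
  first=0(u) contributes 15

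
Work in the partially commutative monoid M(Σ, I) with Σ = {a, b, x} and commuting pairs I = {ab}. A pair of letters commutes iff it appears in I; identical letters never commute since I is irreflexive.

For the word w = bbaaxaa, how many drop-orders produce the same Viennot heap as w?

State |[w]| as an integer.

6

#0=b has no predecessor
#1=b depends on [0:b]
#2=a has no predecessor
#3=a depends on [2:a]
#4=x depends on [1:b, 3:a]
#5=a depends on [4:x]
#6=a depends on [5:a]
sources: [0:b, 2:a]
N(rest) = Σ N(rest − s) over sources s of rest; N(one piece) = 1:
  size 1 → [6]=1
  size 2 → [5,6]=1
  size 3 → [4,5,6]=1
  size 4 → [1,4,5,6]=1  [3,4,5,6]=1
  size 5 → [0,1,4,5,6]=1  [1,3,4,5,6]=2  [2,3,4,5,6]=1
  first=0(b) contributes 3
  first=2(a) contributes 3
|[w]| = 6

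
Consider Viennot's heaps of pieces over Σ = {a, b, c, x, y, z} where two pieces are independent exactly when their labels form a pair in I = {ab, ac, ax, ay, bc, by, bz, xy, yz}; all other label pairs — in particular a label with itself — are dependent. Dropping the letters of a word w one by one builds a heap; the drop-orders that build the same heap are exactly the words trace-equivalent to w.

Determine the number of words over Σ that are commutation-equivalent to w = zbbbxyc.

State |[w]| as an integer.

0(z) covers ∅
1(b) covers ∅
2(b) covers 1:b
3(b) covers 2:b
4(x) covers 0:z, 3:b
5(y) covers ∅
6(c) covers 4:x, 5:y
floor of heap: 0:z, 1:b, 5:y
completions by unplaced set U, small U first (add the entries for U minus each lowest piece of U):
  |U|=1: {6}:1
  |U|=2: {4,6}:1  {5,6}:1
  |U|=3: {0,4,6}:1  {3,4,6}:1  {4,5,6}:2
  |U|=4: {0,3,4,6}:2  {0,4,5,6}:3  {2,3,4,6}:1  {3,4,5,6}:3
  |U|=5: {0,2,3,4,6}:3  {0,3,4,5,6}:8  {1,2,3,4,6}:1  {2,3,4,5,6}:4
  start at 0(z): 5
  start at 1(b): 15
  start at 5(y): 4
sum over floor = 24

24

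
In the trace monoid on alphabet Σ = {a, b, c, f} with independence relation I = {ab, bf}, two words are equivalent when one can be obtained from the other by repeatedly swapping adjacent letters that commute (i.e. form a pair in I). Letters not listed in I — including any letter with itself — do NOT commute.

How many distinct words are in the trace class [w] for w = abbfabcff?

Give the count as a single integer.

20

drop 0:a onto floor
drop 1:b onto floor
drop 2:b onto {1:b}
drop 3:f onto {0:a}
drop 4:a onto {3:f}
drop 5:b onto {2:b}
drop 6:c onto {4:a, 5:b}
drop 7:f onto {6:c}
drop 8:f onto {7:f}
ground layer = {0:a, 1:b}
drop-orders for the pieces not yet dropped (sum over which currently-grounded one goes next):
  1 to go: {8} 1
  2 to go: {7,8} 1
  3 to go: {6,7,8} 1
  4 to go: {4,6,7,8} 1  {5,6,7,8} 1
  5 to go: {2,5,6,7,8} 1  {3,4,6,7,8} 1  {4,5,6,7,8} 2
  6 to go: {0,3,4,6,7,8} 1  {1,2,5,6,7,8} 1  {2,4,5,6,7,8} 3  {3,4,5,6,7,8} 3
  7 to go: {0,3,4,5,6,7,8} 4  {1,2,4,5,6,7,8} 4  {2,3,4,5,6,7,8} 6
  if 0:a drops first: 10 orders
  if 1:b drops first: 10 orders
heap linearizations: 20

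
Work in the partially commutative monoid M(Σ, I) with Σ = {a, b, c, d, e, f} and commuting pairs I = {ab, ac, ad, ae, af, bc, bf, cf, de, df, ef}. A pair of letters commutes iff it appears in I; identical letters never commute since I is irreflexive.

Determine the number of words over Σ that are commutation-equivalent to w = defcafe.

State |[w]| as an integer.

210

#0=d has no predecessor
#1=e has no predecessor
#2=f has no predecessor
#3=c depends on [0:d, 1:e]
#4=a has no predecessor
#5=f depends on [2:f]
#6=e depends on [3:c]
sources: [0:d, 1:e, 2:f, 4:a]
N(rest) = Σ N(rest − s) over sources s of rest; N(one piece) = 1:
  size 1 → [4]=1  [5]=1  [6]=1
  size 2 → [2,5]=1  [3,6]=1  [4,5]=2  [4,6]=2  [5,6]=2
  size 3 → [0,3,6]=1  [1,3,6]=1  [2,4,5]=3  [2,5,6]=3  [3,4,6]=3  [3,5,6]=3  [4,5,6]=6
  size 4 → [0,1,3,6]=2  [0,3,4,6]=4  [0,3,5,6]=4  [1,3,4,6]=4  [1,3,5,6]=4  [2,3,5,6]=6  [2,4,5,6]=12  [3,4,5,6]=12
  size 5 → [0,1,3,4,6]=10  [0,1,3,5,6]=10  [0,2,3,5,6]=10  [0,3,4,5,6]=20  [1,2,3,5,6]=10  [1,3,4,5,6]=20  [2,3,4,5,6]=30
  first=0(d) contributes 60
  first=1(e) contributes 60
  first=2(f) contributes 60
  first=4(a) contributes 30
|[w]| = 210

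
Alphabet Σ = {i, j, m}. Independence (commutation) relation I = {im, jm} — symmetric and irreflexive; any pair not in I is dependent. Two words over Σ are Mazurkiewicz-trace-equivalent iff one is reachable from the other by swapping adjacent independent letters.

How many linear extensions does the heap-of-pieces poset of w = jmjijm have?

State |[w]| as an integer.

drop 0:j onto floor
drop 1:m onto floor
drop 2:j onto {0:j}
drop 3:i onto {2:j}
drop 4:j onto {3:i}
drop 5:m onto {1:m}
ground layer = {0:j, 1:m}
drop-orders for the pieces not yet dropped (sum over which currently-grounded one goes next):
  1 to go: {4} 1  {5} 1
  2 to go: {1,5} 1  {3,4} 1  {4,5} 2
  3 to go: {1,4,5} 3  {2,3,4} 1  {3,4,5} 3
  4 to go: {0,2,3,4} 1  {1,3,4,5} 6  {2,3,4,5} 4
  if 0:j drops first: 10 orders
  if 1:m drops first: 5 orders
heap linearizations: 15

15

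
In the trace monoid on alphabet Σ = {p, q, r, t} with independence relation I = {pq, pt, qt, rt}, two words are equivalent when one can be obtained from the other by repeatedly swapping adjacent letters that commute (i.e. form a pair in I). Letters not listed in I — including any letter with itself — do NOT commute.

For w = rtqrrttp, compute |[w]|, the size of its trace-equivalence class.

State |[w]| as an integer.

piece 0:r — minimal
piece 1:t — minimal
piece 2:q rests on {0:r}
piece 3:r rests on {2:q}
piece 4:r rests on {3:r}
piece 5:t rests on {1:t}
piece 6:t rests on {5:t}
piece 7:p rests on {4:r}
minimal pieces: {0:r, 1:t}
ways to finish when only these pieces remain (= sum over removing one remaining piece with nothing left below it):
  1 left: {6}→1  {7}→1
  2 left: {4,7}→1  {5,6}→1  {6,7}→2
  3 left: {1,5,6}→1  {3,4,7}→1  {4,6,7}→3  {5,6,7}→3
  4 left: {1,5,6,7}→4  {2,3,4,7}→1  {3,4,6,7}→4  {4,5,6,7}→6
  5 left: {0,2,3,4,7}→1  {1,4,5,6,7}→10  {2,3,4,6,7}→5  {3,4,5,6,7}→10
  6 left: {0,2,3,4,6,7}→6  {1,3,4,5,6,7}→20  {2,3,4,5,6,7}→15
  placing 0:r first → 35 extensions
  placing 1:t first → 21 extensions
total linear extensions = 56

56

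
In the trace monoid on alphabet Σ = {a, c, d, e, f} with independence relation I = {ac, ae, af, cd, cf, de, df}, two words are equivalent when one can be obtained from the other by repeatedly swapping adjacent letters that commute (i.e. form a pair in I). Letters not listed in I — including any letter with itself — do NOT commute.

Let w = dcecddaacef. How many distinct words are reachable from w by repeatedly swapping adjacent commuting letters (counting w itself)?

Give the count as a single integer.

piece 0:d — minimal
piece 1:c — minimal
piece 2:e rests on {1:c}
piece 3:c rests on {2:e}
piece 4:d rests on {0:d}
piece 5:d rests on {4:d}
piece 6:a rests on {5:d}
piece 7:a rests on {6:a}
piece 8:c rests on {3:c}
piece 9:e rests on {8:c}
piece 10:f rests on {9:e}
minimal pieces: {0:d, 1:c}
ways to finish when only these pieces remain (= sum over removing one remaining piece with nothing left below it):
  1 left: {7}→1  {10}→1
  2 left: {6,7}→1  {7,10}→2  {9,10}→1
  3 left: {5,6,7}→1  {6,7,10}→3  {7,9,10}→3  {8,9,10}→1
  4 left: {3,8,9,10}→1  {4,5,6,7}→1  {5,6,7,10}→4  {6,7,9,10}→6  {7,8,9,10}→4
  5 left: {0,4,5,6,7}→1  {2,3,8,9,10}→1  {3,7,8,9,10}→5  {4,5,6,7,10}→5  {5,6,7,9,10}→10  {6,7,8,9,10}→10
  6 left: {0,4,5,6,7,10}→6  {1,2,3,8,9,10}→1  {2,3,7,8,9,10}→6  {3,6,7,8,9,10}→15  {4,5,6,7,9,10}→15  {5,6,7,8,9,10}→20
  7 left: {0,4,5,6,7,9,10}→21  {1,2,3,7,8,9,10}→7  {2,3,6,7,8,9,10}→21  {3,5,6,7,8,9,10}→35  {4,5,6,7,8,9,10}→35
  8 left: {0,4,5,6,7,8,9,10}→56  {1,2,3,6,7,8,9,10}→28  {2,3,5,6,7,8,9,10}→56  {3,4,5,6,7,8,9,10}→70
  9 left: {0,3,4,5,6,7,8,9,10}→126  {1,2,3,5,6,7,8,9,10}→84  {2,3,4,5,6,7,8,9,10}→126
  placing 0:d first → 210 extensions
  placing 1:c first → 252 extensions
total linear extensions = 462

462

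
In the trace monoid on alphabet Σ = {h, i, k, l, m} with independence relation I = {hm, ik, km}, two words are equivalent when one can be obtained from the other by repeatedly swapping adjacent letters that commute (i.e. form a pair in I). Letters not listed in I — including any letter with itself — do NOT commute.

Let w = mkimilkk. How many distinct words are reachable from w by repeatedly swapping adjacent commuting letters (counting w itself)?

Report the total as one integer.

#0=m has no predecessor
#1=k has no predecessor
#2=i depends on [0:m]
#3=m depends on [2:i]
#4=i depends on [3:m]
#5=l depends on [1:k, 4:i]
#6=k depends on [5:l]
#7=k depends on [6:k]
sources: [0:m, 1:k]
N(rest) = Σ N(rest − s) over sources s of rest; N(one piece) = 1:
  size 1 → [7]=1
  size 2 → [6,7]=1
  size 3 → [5,6,7]=1
  size 4 → [1,5,6,7]=1  [4,5,6,7]=1
  size 5 → [1,4,5,6,7]=2  [3,4,5,6,7]=1
  size 6 → [1,3,4,5,6,7]=3  [2,3,4,5,6,7]=1
  first=0(m) contributes 4
  first=1(k) contributes 1
|[w]| = 5

5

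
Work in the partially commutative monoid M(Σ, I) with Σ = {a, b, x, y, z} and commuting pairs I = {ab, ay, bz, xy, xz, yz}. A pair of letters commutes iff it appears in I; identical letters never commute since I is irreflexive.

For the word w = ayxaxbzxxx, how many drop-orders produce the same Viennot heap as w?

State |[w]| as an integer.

32

0(a) covers ∅
1(y) covers ∅
2(x) covers 0:a
3(a) covers 2:x
4(x) covers 3:a
5(b) covers 1:y, 4:x
6(z) covers 3:a
7(x) covers 5:b
8(x) covers 7:x
9(x) covers 8:x
floor of heap: 0:a, 1:y
completions by unplaced set U, small U first (add the entries for U minus each lowest piece of U):
  |U|=1: {6}:1  {9}:1
  |U|=2: {6,9}:2  {8,9}:1
  |U|=3: {6,8,9}:3  {7,8,9}:1
  |U|=4: {5,7,8,9}:1  {6,7,8,9}:4
  |U|=5: {1,5,7,8,9}:1  {4,5,7,8,9}:1  {5,6,7,8,9}:5
  |U|=6: {1,4,5,7,8,9}:2  {1,5,6,7,8,9}:6  {4,5,6,7,8,9}:6
  |U|=7: {1,4,5,6,7,8,9}:14  {3,4,5,6,7,8,9}:6
  |U|=8: {1,3,4,5,6,7,8,9}:20  {2,3,4,5,6,7,8,9}:6
  start at 0(a): 26
  start at 1(y): 6
sum over floor = 32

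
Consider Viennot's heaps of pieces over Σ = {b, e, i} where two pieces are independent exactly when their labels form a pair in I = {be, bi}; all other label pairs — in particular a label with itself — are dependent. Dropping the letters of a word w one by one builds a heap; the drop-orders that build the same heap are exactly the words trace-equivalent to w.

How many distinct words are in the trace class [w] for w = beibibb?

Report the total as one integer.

0(b) covers ∅
1(e) covers ∅
2(i) covers 1:e
3(b) covers 0:b
4(i) covers 2:i
5(b) covers 3:b
6(b) covers 5:b
floor of heap: 0:b, 1:e
completions by unplaced set U, small U first (add the entries for U minus each lowest piece of U):
  |U|=1: {4}:1  {6}:1
  |U|=2: {2,4}:1  {4,6}:2  {5,6}:1
  |U|=3: {1,2,4}:1  {2,4,6}:3  {3,5,6}:1  {4,5,6}:3
  |U|=4: {0,3,5,6}:1  {1,2,4,6}:4  {2,4,5,6}:6  {3,4,5,6}:4
  |U|=5: {0,3,4,5,6}:5  {1,2,4,5,6}:10  {2,3,4,5,6}:10
  start at 0(b): 20
  start at 1(e): 15
sum over floor = 35

35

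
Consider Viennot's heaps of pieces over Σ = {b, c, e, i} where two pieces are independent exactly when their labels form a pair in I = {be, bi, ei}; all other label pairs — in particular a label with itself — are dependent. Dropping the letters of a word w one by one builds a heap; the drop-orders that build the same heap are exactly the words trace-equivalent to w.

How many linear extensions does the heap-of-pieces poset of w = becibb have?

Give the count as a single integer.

6

drop 0:b onto floor
drop 1:e onto floor
drop 2:c onto {0:b, 1:e}
drop 3:i onto {2:c}
drop 4:b onto {2:c}
drop 5:b onto {4:b}
ground layer = {0:b, 1:e}
drop-orders for the pieces not yet dropped (sum over which currently-grounded one goes next):
  1 to go: {3} 1  {5} 1
  2 to go: {3,5} 2  {4,5} 1
  3 to go: {3,4,5} 3
  4 to go: {2,3,4,5} 3
  if 0:b drops first: 3 orders
  if 1:e drops first: 3 orders
heap linearizations: 6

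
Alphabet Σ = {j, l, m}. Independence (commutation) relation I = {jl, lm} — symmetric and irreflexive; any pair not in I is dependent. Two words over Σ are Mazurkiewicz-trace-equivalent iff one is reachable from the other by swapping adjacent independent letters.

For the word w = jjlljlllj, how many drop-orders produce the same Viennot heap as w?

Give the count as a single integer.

126

drop 0:j onto floor
drop 1:j onto {0:j}
drop 2:l onto floor
drop 3:l onto {2:l}
drop 4:j onto {1:j}
drop 5:l onto {3:l}
drop 6:l onto {5:l}
drop 7:l onto {6:l}
drop 8:j onto {4:j}
ground layer = {0:j, 2:l}
drop-orders for the pieces not yet dropped (sum over which currently-grounded one goes next):
  1 to go: {7} 1  {8} 1
  2 to go: {4,8} 1  {6,7} 1  {7,8} 2
  3 to go: {1,4,8} 1  {4,7,8} 3  {5,6,7} 1  {6,7,8} 3
  4 to go: {0,1,4,8} 1  {1,4,7,8} 4  {3,5,6,7} 1  {4,6,7,8} 6  {5,6,7,8} 4
  5 to go: {0,1,4,7,8} 5  {1,4,6,7,8} 10  {2,3,5,6,7} 1  {3,5,6,7,8} 5  {4,5,6,7,8} 10
  6 to go: {0,1,4,6,7,8} 15  {1,4,5,6,7,8} 20  {2,3,5,6,7,8} 6  {3,4,5,6,7,8} 15
  7 to go: {0,1,4,5,6,7,8} 35  {1,3,4,5,6,7,8} 35  {2,3,4,5,6,7,8} 21
  if 0:j drops first: 56 orders
  if 2:l drops first: 70 orders
heap linearizations: 126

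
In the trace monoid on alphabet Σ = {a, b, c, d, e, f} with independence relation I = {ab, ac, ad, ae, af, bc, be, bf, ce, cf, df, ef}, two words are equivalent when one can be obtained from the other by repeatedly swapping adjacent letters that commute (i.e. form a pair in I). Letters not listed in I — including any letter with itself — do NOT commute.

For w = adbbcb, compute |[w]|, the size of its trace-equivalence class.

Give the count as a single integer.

24

0(a) covers ∅
1(d) covers ∅
2(b) covers 1:d
3(b) covers 2:b
4(c) covers 1:d
5(b) covers 3:b
floor of heap: 0:a, 1:d
completions by unplaced set U, small U first (add the entries for U minus each lowest piece of U):
  |U|=1: {0}:1  {4}:1  {5}:1
  |U|=2: {0,4}:2  {0,5}:2  {3,5}:1  {4,5}:2
  |U|=3: {0,3,5}:3  {0,4,5}:6  {2,3,5}:1  {3,4,5}:3
  |U|=4: {0,2,3,5}:4  {0,3,4,5}:12  {2,3,4,5}:4
  start at 0(a): 4
  start at 1(d): 20
sum over floor = 24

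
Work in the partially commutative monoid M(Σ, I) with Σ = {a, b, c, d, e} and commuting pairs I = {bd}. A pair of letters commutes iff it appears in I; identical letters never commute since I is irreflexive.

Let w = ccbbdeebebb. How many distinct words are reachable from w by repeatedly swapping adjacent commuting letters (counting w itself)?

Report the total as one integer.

drop 0:c onto floor
drop 1:c onto {0:c}
drop 2:b onto {1:c}
drop 3:b onto {2:b}
drop 4:d onto {1:c}
drop 5:e onto {3:b, 4:d}
drop 6:e onto {5:e}
drop 7:b onto {6:e}
drop 8:e onto {7:b}
drop 9:b onto {8:e}
drop 10:b onto {9:b}
ground layer = {0:c}
drop-orders for the pieces not yet dropped (sum over which currently-grounded one goes next):
  1 to go: {10} 1
  2 to go: {9,10} 1
  3 to go: {8,9,10} 1
  4 to go: {7,8,9,10} 1
  5 to go: {6,7,8,9,10} 1
  6 to go: {5,6,7,8,9,10} 1
  7 to go: {3,5,6,7,8,9,10} 1  {4,5,6,7,8,9,10} 1
  8 to go: {2,3,5,6,7,8,9,10} 1  {3,4,5,6,7,8,9,10} 2
  9 to go: {2,3,4,5,6,7,8,9,10} 3
  if 0:c drops first: 3 orders

3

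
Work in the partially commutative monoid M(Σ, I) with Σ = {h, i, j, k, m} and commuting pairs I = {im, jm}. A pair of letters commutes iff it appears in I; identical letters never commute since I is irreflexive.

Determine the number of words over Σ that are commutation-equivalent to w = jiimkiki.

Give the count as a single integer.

0(j) covers ∅
1(i) covers 0:j
2(i) covers 1:i
3(m) covers ∅
4(k) covers 2:i, 3:m
5(i) covers 4:k
6(k) covers 5:i
7(i) covers 6:k
floor of heap: 0:j, 3:m
completions by unplaced set U, small U first (add the entries for U minus each lowest piece of U):
  |U|=1: {7}:1
  |U|=2: {6,7}:1
  |U|=3: {5,6,7}:1
  |U|=4: {4,5,6,7}:1
  |U|=5: {2,4,5,6,7}:1  {3,4,5,6,7}:1
  |U|=6: {1,2,4,5,6,7}:1  {2,3,4,5,6,7}:2
  start at 0(j): 3
  start at 3(m): 1
sum over floor = 4

4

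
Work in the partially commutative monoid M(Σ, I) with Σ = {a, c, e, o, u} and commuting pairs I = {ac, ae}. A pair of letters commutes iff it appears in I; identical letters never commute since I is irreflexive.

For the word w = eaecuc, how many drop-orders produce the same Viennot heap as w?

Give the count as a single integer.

drop 0:e onto floor
drop 1:a onto floor
drop 2:e onto {0:e}
drop 3:c onto {2:e}
drop 4:u onto {1:a, 3:c}
drop 5:c onto {4:u}
ground layer = {0:e, 1:a}
drop-orders for the pieces not yet dropped (sum over which currently-grounded one goes next):
  1 to go: {5} 1
  2 to go: {4,5} 1
  3 to go: {1,4,5} 1  {3,4,5} 1
  4 to go: {1,3,4,5} 2  {2,3,4,5} 1
  if 0:e drops first: 3 orders
  if 1:a drops first: 1 orders
heap linearizations: 4

4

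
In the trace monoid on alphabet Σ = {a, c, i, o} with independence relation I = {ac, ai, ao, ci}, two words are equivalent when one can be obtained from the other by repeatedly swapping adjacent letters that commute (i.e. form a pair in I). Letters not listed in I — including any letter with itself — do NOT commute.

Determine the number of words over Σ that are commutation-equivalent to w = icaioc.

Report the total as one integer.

drop 0:i onto floor
drop 1:c onto floor
drop 2:a onto floor
drop 3:i onto {0:i}
drop 4:o onto {1:c, 3:i}
drop 5:c onto {4:o}
ground layer = {0:i, 1:c, 2:a}
drop-orders for the pieces not yet dropped (sum over which currently-grounded one goes next):
  1 to go: {2} 1  {5} 1
  2 to go: {2,5} 2  {4,5} 1
  3 to go: {1,4,5} 1  {2,4,5} 3  {3,4,5} 1
  4 to go: {0,3,4,5} 1  {1,2,4,5} 4  {1,3,4,5} 2  {2,3,4,5} 4
  if 0:i drops first: 10 orders
  if 1:c drops first: 5 orders
  if 2:a drops first: 3 orders
heap linearizations: 18

18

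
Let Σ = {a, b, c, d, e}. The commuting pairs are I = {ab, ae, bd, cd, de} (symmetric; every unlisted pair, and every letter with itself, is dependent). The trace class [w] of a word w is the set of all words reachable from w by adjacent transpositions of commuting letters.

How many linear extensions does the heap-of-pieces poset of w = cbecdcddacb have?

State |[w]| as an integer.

drop 0:c onto floor
drop 1:b onto {0:c}
drop 2:e onto {1:b}
drop 3:c onto {2:e}
drop 4:d onto floor
drop 5:c onto {3:c}
drop 6:d onto {4:d}
drop 7:d onto {6:d}
drop 8:a onto {5:c, 7:d}
drop 9:c onto {8:a}
drop 10:b onto {9:c}
ground layer = {0:c, 4:d}
drop-orders for the pieces not yet dropped (sum over which currently-grounded one goes next):
  1 to go: {10} 1
  2 to go: {9,10} 1
  3 to go: {8,9,10} 1
  4 to go: {5,8,9,10} 1  {7,8,9,10} 1
  5 to go: {3,5,8,9,10} 1  {5,7,8,9,10} 2  {6,7,8,9,10} 1
  6 to go: {2,3,5,8,9,10} 1  {3,5,7,8,9,10} 3  {4,6,7,8,9,10} 1  {5,6,7,8,9,10} 3
  7 to go: {1,2,3,5,8,9,10} 1  {2,3,5,7,8,9,10} 4  {3,5,6,7,8,9,10} 6  {4,5,6,7,8,9,10} 4
  8 to go: {0,1,2,3,5,8,9,10} 1  {1,2,3,5,7,8,9,10} 5  {2,3,5,6,7,8,9,10} 10  {3,4,5,6,7,8,9,10} 10
  9 to go: {0,1,2,3,5,7,8,9,10} 6  {1,2,3,5,6,7,8,9,10} 15  {2,3,4,5,6,7,8,9,10} 20
  if 0:c drops first: 35 orders
  if 4:d drops first: 21 orders
heap linearizations: 56

56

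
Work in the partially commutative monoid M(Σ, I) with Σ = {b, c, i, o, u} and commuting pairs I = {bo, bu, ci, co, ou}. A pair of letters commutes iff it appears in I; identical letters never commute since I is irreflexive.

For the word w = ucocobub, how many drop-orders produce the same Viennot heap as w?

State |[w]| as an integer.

84

piece 0:u — minimal
piece 1:c rests on {0:u}
piece 2:o — minimal
piece 3:c rests on {1:c}
piece 4:o rests on {2:o}
piece 5:b rests on {3:c}
piece 6:u rests on {3:c}
piece 7:b rests on {5:b}
minimal pieces: {0:u, 2:o}
ways to finish when only these pieces remain (= sum over removing one remaining piece with nothing left below it):
  1 left: {4}→1  {6}→1  {7}→1
  2 left: {2,4}→1  {4,6}→2  {4,7}→2  {5,7}→1  {6,7}→2
  3 left: {2,4,6}→3  {2,4,7}→3  {4,5,7}→3  {4,6,7}→6  {5,6,7}→3
  4 left: {2,4,5,7}→6  {2,4,6,7}→12  {3,5,6,7}→3  {4,5,6,7}→12
  5 left: {1,3,5,6,7}→3  {2,4,5,6,7}→30  {3,4,5,6,7}→15
  6 left: {0,1,3,5,6,7}→3  {1,3,4,5,6,7}→18  {2,3,4,5,6,7}→45
  placing 0:u first → 63 extensions
  placing 2:o first → 21 extensions
total linear extensions = 84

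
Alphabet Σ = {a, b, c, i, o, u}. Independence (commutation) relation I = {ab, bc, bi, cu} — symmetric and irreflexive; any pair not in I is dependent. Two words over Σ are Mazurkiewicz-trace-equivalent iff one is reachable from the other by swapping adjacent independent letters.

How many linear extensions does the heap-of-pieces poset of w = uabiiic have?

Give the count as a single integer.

drop 0:u onto floor
drop 1:a onto {0:u}
drop 2:b onto {0:u}
drop 3:i onto {1:a}
drop 4:i onto {3:i}
drop 5:i onto {4:i}
drop 6:c onto {5:i}
ground layer = {0:u}
drop-orders for the pieces not yet dropped (sum over which currently-grounded one goes next):
  1 to go: {2} 1  {6} 1
  2 to go: {2,6} 2  {5,6} 1
  3 to go: {2,5,6} 3  {4,5,6} 1
  4 to go: {2,4,5,6} 4  {3,4,5,6} 1
  5 to go: {1,3,4,5,6} 1  {2,3,4,5,6} 5
  if 0:u drops first: 6 orders

6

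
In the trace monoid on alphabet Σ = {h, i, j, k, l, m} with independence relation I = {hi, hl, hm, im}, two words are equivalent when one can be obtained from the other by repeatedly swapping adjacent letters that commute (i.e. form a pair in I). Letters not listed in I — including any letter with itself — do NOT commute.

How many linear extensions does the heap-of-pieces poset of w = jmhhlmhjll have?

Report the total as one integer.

20

#0=j has no predecessor
#1=m depends on [0:j]
#2=h depends on [0:j]
#3=h depends on [2:h]
#4=l depends on [1:m]
#5=m depends on [4:l]
#6=h depends on [3:h]
#7=j depends on [5:m, 6:h]
#8=l depends on [7:j]
#9=l depends on [8:l]
sources: [0:j]
N(rest) = Σ N(rest − s) over sources s of rest; N(one piece) = 1:
  size 1 → [9]=1
  size 2 → [8,9]=1
  size 3 → [7,8,9]=1
  size 4 → [5,7,8,9]=1  [6,7,8,9]=1
  size 5 → [3,6,7,8,9]=1  [4,5,7,8,9]=1  [5,6,7,8,9]=2
  size 6 → [1,4,5,7,8,9]=1  [2,3,6,7,8,9]=1  [3,5,6,7,8,9]=3  [4,5,6,7,8,9]=3
  size 7 → [1,4,5,6,7,8,9]=4  [2,3,5,6,7,8,9]=4  [3,4,5,6,7,8,9]=6
  size 8 → [1,3,4,5,6,7,8,9]=10  [2,3,4,5,6,7,8,9]=10
  first=0(j) contributes 20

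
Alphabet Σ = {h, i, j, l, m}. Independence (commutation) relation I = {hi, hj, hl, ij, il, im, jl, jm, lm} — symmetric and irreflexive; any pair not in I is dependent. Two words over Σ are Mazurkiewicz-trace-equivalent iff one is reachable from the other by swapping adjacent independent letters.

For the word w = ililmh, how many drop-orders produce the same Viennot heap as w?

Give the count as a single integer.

90

drop 0:i onto floor
drop 1:l onto floor
drop 2:i onto {0:i}
drop 3:l onto {1:l}
drop 4:m onto floor
drop 5:h onto {4:m}
ground layer = {0:i, 1:l, 4:m}
drop-orders for the pieces not yet dropped (sum over which currently-grounded one goes next):
  1 to go: {2} 1  {3} 1  {5} 1
  2 to go: {0,2} 1  {1,3} 1  {2,3} 2  {2,5} 2  {3,5} 2  {4,5} 1
  3 to go: {0,2,3} 3  {0,2,5} 3  {1,2,3} 3  {1,3,5} 3  {2,3,5} 6  {2,4,5} 3  {3,4,5} 3
  4 to go: {0,1,2,3} 6  {0,2,3,5} 12  {0,2,4,5} 6  {1,2,3,5} 12  {1,3,4,5} 6  {2,3,4,5} 12
  if 0:i drops first: 30 orders
  if 1:l drops first: 30 orders
  if 4:m drops first: 30 orders
heap linearizations: 90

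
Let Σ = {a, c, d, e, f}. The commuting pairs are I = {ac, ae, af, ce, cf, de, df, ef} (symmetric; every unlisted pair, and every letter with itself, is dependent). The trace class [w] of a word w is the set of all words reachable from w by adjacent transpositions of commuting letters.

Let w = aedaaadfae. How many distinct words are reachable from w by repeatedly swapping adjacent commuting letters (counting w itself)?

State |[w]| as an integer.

360

#0=a has no predecessor
#1=e has no predecessor
#2=d depends on [0:a]
#3=a depends on [2:d]
#4=a depends on [3:a]
#5=a depends on [4:a]
#6=d depends on [5:a]
#7=f has no predecessor
#8=a depends on [6:d]
#9=e depends on [1:e]
sources: [0:a, 1:e, 7:f]
N(rest) = Σ N(rest − s) over sources s of rest; N(one piece) = 1:
  size 1 → [7]=1  [8]=1  [9]=1
  size 2 → [1,9]=1  [6,8]=1  [7,8]=2  [7,9]=2  [8,9]=2
  size 3 → [1,7,9]=3  [1,8,9]=3  [5,6,8]=1  [6,7,8]=3  [6,8,9]=3  [7,8,9]=6
  size 4 → [1,6,8,9]=6  [1,7,8,9]=12  [4,5,6,8]=1  [5,6,7,8]=4  [5,6,8,9]=4  [6,7,8,9]=12
  size 5 → [1,5,6,8,9]=10  [1,6,7,8,9]=30  [3,4,5,6,8]=1  [4,5,6,7,8]=5  [4,5,6,8,9]=5  [5,6,7,8,9]=20
  size 6 → [1,4,5,6,8,9]=15  [1,5,6,7,8,9]=60  [2,3,4,5,6,8]=1  [3,4,5,6,7,8]=6  [3,4,5,6,8,9]=6  [4,5,6,7,8,9]=30
  size 7 → [0,2,3,4,5,6,8]=1  [1,3,4,5,6,8,9]=21  [1,4,5,6,7,8,9]=105  [2,3,4,5,6,7,8]=7  [2,3,4,5,6,8,9]=7  [3,4,5,6,7,8,9]=42
  size 8 → [0,2,3,4,5,6,7,8]=8  [0,2,3,4,5,6,8,9]=8  [1,2,3,4,5,6,8,9]=28  [1,3,4,5,6,7,8,9]=168  [2,3,4,5,6,7,8,9]=56
  first=0(a) contributes 252
  first=1(e) contributes 72
  first=7(f) contributes 36
|[w]| = 360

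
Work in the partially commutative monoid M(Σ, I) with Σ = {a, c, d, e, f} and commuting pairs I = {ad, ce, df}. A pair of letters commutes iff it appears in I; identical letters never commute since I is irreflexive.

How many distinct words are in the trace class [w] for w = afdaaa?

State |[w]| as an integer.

6

drop 0:a onto floor
drop 1:f onto {0:a}
drop 2:d onto floor
drop 3:a onto {1:f}
drop 4:a onto {3:a}
drop 5:a onto {4:a}
ground layer = {0:a, 2:d}
drop-orders for the pieces not yet dropped (sum over which currently-grounded one goes next):
  1 to go: {2} 1  {5} 1
  2 to go: {2,5} 2  {4,5} 1
  3 to go: {2,4,5} 3  {3,4,5} 1
  4 to go: {1,3,4,5} 1  {2,3,4,5} 4
  if 0:a drops first: 5 orders
  if 2:d drops first: 1 orders
heap linearizations: 6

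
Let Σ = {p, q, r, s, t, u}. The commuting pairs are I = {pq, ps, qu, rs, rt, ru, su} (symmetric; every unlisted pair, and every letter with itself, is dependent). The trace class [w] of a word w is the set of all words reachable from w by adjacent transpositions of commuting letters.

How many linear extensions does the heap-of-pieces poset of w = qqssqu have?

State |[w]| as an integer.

6

piece 0:q — minimal
piece 1:q rests on {0:q}
piece 2:s rests on {1:q}
piece 3:s rests on {2:s}
piece 4:q rests on {3:s}
piece 5:u — minimal
minimal pieces: {0:q, 5:u}
ways to finish when only these pieces remain (= sum over removing one remaining piece with nothing left below it):
  1 left: {4}→1  {5}→1
  2 left: {3,4}→1  {4,5}→2
  3 left: {2,3,4}→1  {3,4,5}→3
  4 left: {1,2,3,4}→1  {2,3,4,5}→4
  placing 0:q first → 5 extensions
  placing 5:u first → 1 extensions
total linear extensions = 6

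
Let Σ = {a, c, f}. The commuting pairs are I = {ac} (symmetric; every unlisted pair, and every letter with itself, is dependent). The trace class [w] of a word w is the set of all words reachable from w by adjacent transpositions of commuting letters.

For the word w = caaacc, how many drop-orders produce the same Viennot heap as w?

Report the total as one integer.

20

drop 0:c onto floor
drop 1:a onto floor
drop 2:a onto {1:a}
drop 3:a onto {2:a}
drop 4:c onto {0:c}
drop 5:c onto {4:c}
ground layer = {0:c, 1:a}
drop-orders for the pieces not yet dropped (sum over which currently-grounded one goes next):
  1 to go: {3} 1  {5} 1
  2 to go: {2,3} 1  {3,5} 2  {4,5} 1
  3 to go: {0,4,5} 1  {1,2,3} 1  {2,3,5} 3  {3,4,5} 3
  4 to go: {0,3,4,5} 4  {1,2,3,5} 4  {2,3,4,5} 6
  if 0:c drops first: 10 orders
  if 1:a drops first: 10 orders
heap linearizations: 20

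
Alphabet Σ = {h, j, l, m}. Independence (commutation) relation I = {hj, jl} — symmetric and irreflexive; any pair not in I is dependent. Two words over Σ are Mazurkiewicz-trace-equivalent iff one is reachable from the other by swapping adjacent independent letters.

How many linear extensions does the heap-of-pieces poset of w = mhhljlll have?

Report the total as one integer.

7

0(m) covers ∅
1(h) covers 0:m
2(h) covers 1:h
3(l) covers 2:h
4(j) covers 0:m
5(l) covers 3:l
6(l) covers 5:l
7(l) covers 6:l
floor of heap: 0:m
completions by unplaced set U, small U first (add the entries for U minus each lowest piece of U):
  |U|=1: {4}:1  {7}:1
  |U|=2: {4,7}:2  {6,7}:1
  |U|=3: {4,6,7}:3  {5,6,7}:1
  |U|=4: {3,5,6,7}:1  {4,5,6,7}:4
  |U|=5: {2,3,5,6,7}:1  {3,4,5,6,7}:5
  |U|=6: {1,2,3,5,6,7}:1  {2,3,4,5,6,7}:6
  start at 0(m): 7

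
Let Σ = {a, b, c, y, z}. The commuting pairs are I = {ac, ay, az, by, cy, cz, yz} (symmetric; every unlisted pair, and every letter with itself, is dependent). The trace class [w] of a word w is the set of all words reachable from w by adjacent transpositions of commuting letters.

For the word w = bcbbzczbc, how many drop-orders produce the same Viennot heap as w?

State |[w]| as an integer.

piece 0:b — minimal
piece 1:c rests on {0:b}
piece 2:b rests on {1:c}
piece 3:b rests on {2:b}
piece 4:z rests on {3:b}
piece 5:c rests on {3:b}
piece 6:z rests on {4:z}
piece 7:b rests on {5:c, 6:z}
piece 8:c rests on {7:b}
minimal pieces: {0:b}
ways to finish when only these pieces remain (= sum over removing one remaining piece with nothing left below it):
  1 left: {8}→1
  2 left: {7,8}→1
  3 left: {5,7,8}→1  {6,7,8}→1
  4 left: {4,6,7,8}→1  {5,6,7,8}→2
  5 left: {4,5,6,7,8}→3
  6 left: {3,4,5,6,7,8}→3
  7 left: {2,3,4,5,6,7,8}→3
  placing 0:b first → 3 extensions

3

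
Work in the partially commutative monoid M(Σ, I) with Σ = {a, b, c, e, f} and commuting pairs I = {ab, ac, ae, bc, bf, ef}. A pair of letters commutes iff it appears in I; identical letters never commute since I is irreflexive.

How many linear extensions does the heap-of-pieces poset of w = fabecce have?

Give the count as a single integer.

15

0(f) covers ∅
1(a) covers 0:f
2(b) covers ∅
3(e) covers 2:b
4(c) covers 0:f, 3:e
5(c) covers 4:c
6(e) covers 5:c
floor of heap: 0:f, 2:b
completions by unplaced set U, small U first (add the entries for U minus each lowest piece of U):
  |U|=1: {1}:1  {6}:1
  |U|=2: {1,6}:2  {5,6}:1
  |U|=3: {1,5,6}:3  {4,5,6}:1
  |U|=4: {1,4,5,6}:4  {3,4,5,6}:1
  |U|=5: {0,1,4,5,6}:4  {1,3,4,5,6}:5  {2,3,4,5,6}:1
  start at 0(f): 6
  start at 2(b): 9
sum over floor = 15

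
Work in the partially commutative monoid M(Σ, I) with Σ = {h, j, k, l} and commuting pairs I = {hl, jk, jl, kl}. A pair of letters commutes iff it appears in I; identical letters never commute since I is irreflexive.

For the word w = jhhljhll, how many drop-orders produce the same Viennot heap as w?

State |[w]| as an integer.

56

piece 0:j — minimal
piece 1:h rests on {0:j}
piece 2:h rests on {1:h}
piece 3:l — minimal
piece 4:j rests on {2:h}
piece 5:h rests on {4:j}
piece 6:l rests on {3:l}
piece 7:l rests on {6:l}
minimal pieces: {0:j, 3:l}
ways to finish when only these pieces remain (= sum over removing one remaining piece with nothing left below it):
  1 left: {5}→1  {7}→1
  2 left: {4,5}→1  {5,7}→2  {6,7}→1
  3 left: {2,4,5}→1  {3,6,7}→1  {4,5,7}→3  {5,6,7}→3
  4 left: {1,2,4,5}→1  {2,4,5,7}→4  {3,5,6,7}→4  {4,5,6,7}→6
  5 left: {0,1,2,4,5}→1  {1,2,4,5,7}→5  {2,4,5,6,7}→10  {3,4,5,6,7}→10
  6 left: {0,1,2,4,5,7}→6  {1,2,4,5,6,7}→15  {2,3,4,5,6,7}→20
  placing 0:j first → 35 extensions
  placing 3:l first → 21 extensions
total linear extensions = 56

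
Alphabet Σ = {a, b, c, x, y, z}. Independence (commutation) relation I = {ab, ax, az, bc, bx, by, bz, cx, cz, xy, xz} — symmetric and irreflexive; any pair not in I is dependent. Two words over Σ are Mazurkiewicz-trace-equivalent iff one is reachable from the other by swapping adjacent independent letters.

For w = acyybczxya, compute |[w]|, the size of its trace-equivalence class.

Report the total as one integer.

0(a) covers ∅
1(c) covers 0:a
2(y) covers 1:c
3(y) covers 2:y
4(b) covers ∅
5(c) covers 3:y
6(z) covers 3:y
7(x) covers ∅
8(y) covers 5:c, 6:z
9(a) covers 8:y
floor of heap: 0:a, 4:b, 7:x
completions by unplaced set U, small U first (add the entries for U minus each lowest piece of U):
  |U|=1: {4}:1  {7}:1  {9}:1
  |U|=2: {4,7}:2  {4,9}:2  {7,9}:2  {8,9}:1
  |U|=3: {4,7,9}:6  {4,8,9}:3  {5,8,9}:1  {6,8,9}:1  {7,8,9}:3
  |U|=4: {4,5,8,9}:4  {4,6,8,9}:4  {4,7,8,9}:12  {5,6,8,9}:2  {5,7,8,9}:4  {6,7,8,9}:4
  |U|=5: {3,5,6,8,9}:2  {4,5,6,8,9}:10  {4,5,7,8,9}:20  {4,6,7,8,9}:20  {5,6,7,8,9}:10
  |U|=6: {2,3,5,6,8,9}:2  {3,4,5,6,8,9}:12  {3,5,6,7,8,9}:12  {4,5,6,7,8,9}:60
  |U|=7: {1,2,3,5,6,8,9}:2  {2,3,4,5,6,8,9}:14  {2,3,5,6,7,8,9}:14  {3,4,5,6,7,8,9}:84
  |U|=8: {0,1,2,3,5,6,8,9}:2  {1,2,3,4,5,6,8,9}:16  {1,2,3,5,6,7,8,9}:16  {2,3,4,5,6,7,8,9}:112
  start at 0(a): 144
  start at 4(b): 18
  start at 7(x): 18
sum over floor = 180

180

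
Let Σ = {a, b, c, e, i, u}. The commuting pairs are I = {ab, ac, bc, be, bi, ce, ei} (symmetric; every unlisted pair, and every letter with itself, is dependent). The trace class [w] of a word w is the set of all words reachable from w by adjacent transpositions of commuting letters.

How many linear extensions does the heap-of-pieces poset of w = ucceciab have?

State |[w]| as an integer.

drop 0:u onto floor
drop 1:c onto {0:u}
drop 2:c onto {1:c}
drop 3:e onto {0:u}
drop 4:c onto {2:c}
drop 5:i onto {4:c}
drop 6:a onto {3:e, 5:i}
drop 7:b onto {0:u}
ground layer = {0:u}
drop-orders for the pieces not yet dropped (sum over which currently-grounded one goes next):
  1 to go: {6} 1  {7} 1
  2 to go: {3,6} 1  {5,6} 1  {6,7} 2
  3 to go: {3,5,6} 2  {3,6,7} 3  {4,5,6} 1  {5,6,7} 3
  4 to go: {2,4,5,6} 1  {3,4,5,6} 3  {3,5,6,7} 8  {4,5,6,7} 4
  5 to go: {1,2,4,5,6} 1  {2,3,4,5,6} 4  {2,4,5,6,7} 5  {3,4,5,6,7} 15
  6 to go: {1,2,3,4,5,6} 5  {1,2,4,5,6,7} 6  {2,3,4,5,6,7} 24
  if 0:u drops first: 35 orders

35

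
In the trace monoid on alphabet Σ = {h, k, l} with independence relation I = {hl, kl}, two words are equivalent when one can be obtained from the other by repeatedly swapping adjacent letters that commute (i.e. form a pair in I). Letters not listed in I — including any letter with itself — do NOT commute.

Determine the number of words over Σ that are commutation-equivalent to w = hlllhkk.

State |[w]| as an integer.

35

piece 0:h — minimal
piece 1:l — minimal
piece 2:l rests on {1:l}
piece 3:l rests on {2:l}
piece 4:h rests on {0:h}
piece 5:k rests on {4:h}
piece 6:k rests on {5:k}
minimal pieces: {0:h, 1:l}
ways to finish when only these pieces remain (= sum over removing one remaining piece with nothing left below it):
  1 left: {3}→1  {6}→1
  2 left: {2,3}→1  {3,6}→2  {5,6}→1
  3 left: {1,2,3}→1  {2,3,6}→3  {3,5,6}→3  {4,5,6}→1
  4 left: {0,4,5,6}→1  {1,2,3,6}→4  {2,3,5,6}→6  {3,4,5,6}→4
  5 left: {0,3,4,5,6}→5  {1,2,3,5,6}→10  {2,3,4,5,6}→10
  placing 0:h first → 20 extensions
  placing 1:l first → 15 extensions
total linear extensions = 35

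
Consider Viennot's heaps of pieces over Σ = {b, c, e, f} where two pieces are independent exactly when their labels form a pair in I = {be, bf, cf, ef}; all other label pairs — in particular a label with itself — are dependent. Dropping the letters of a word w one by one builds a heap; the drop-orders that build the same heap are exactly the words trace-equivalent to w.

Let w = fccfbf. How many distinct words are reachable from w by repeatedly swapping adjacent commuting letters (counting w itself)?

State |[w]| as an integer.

20

piece 0:f — minimal
piece 1:c — minimal
piece 2:c rests on {1:c}
piece 3:f rests on {0:f}
piece 4:b rests on {2:c}
piece 5:f rests on {3:f}
minimal pieces: {0:f, 1:c}
ways to finish when only these pieces remain (= sum over removing one remaining piece with nothing left below it):
  1 left: {4}→1  {5}→1
  2 left: {2,4}→1  {3,5}→1  {4,5}→2
  3 left: {0,3,5}→1  {1,2,4}→1  {2,4,5}→3  {3,4,5}→3
  4 left: {0,3,4,5}→4  {1,2,4,5}→4  {2,3,4,5}→6
  placing 0:f first → 10 extensions
  placing 1:c first → 10 extensions
total linear extensions = 20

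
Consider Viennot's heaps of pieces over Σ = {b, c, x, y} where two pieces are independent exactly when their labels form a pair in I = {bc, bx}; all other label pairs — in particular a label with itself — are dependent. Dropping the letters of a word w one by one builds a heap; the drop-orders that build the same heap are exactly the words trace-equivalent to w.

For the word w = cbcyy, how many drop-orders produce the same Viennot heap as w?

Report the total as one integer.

drop 0:c onto floor
drop 1:b onto floor
drop 2:c onto {0:c}
drop 3:y onto {1:b, 2:c}
drop 4:y onto {3:y}
ground layer = {0:c, 1:b}
drop-orders for the pieces not yet dropped (sum over which currently-grounded one goes next):
  1 to go: {4} 1
  2 to go: {3,4} 1
  3 to go: {1,3,4} 1  {2,3,4} 1
  if 0:c drops first: 2 orders
  if 1:b drops first: 1 orders
heap linearizations: 3

3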